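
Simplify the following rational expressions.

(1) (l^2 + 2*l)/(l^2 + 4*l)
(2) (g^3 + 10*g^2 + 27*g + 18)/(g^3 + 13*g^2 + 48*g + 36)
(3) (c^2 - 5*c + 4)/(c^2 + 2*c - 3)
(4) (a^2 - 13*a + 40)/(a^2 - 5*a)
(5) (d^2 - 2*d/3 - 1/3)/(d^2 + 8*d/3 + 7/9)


(1) = (l + 2)/(l + 4)
(2) = (g + 3)/(g + 6)
(3) = (c - 4)/(c + 3)
(4) = (a - 8)/a
(5) = (3*d - 3)/(3*d + 7)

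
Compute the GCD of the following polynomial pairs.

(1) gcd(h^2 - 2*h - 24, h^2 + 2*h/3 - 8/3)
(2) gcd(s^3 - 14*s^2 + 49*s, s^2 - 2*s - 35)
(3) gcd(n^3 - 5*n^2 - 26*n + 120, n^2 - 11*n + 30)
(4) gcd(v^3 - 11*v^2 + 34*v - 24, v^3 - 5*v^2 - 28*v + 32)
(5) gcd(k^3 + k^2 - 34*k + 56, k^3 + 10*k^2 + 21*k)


(1) = gcd((h - 6)*(h + 4), (h - 4/3)*(h + 2)) = 1
(2) = gcd(s*(s - 7)^2, (s - 7)*(s + 5)) = s - 7
(3) = n - 6
(4) = v - 1
(5) = k + 7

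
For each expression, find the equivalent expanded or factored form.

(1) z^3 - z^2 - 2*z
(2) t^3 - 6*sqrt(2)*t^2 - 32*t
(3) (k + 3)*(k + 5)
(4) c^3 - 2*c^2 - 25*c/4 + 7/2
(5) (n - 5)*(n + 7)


(1) = z*(z - 2)*(z + 1)
(2) = t*(t - 8*sqrt(2))*(t + 2*sqrt(2))
(3) = k^2 + 8*k + 15
(4) = (c - 7/2)*(c - 1/2)*(c + 2)
(5) = n^2 + 2*n - 35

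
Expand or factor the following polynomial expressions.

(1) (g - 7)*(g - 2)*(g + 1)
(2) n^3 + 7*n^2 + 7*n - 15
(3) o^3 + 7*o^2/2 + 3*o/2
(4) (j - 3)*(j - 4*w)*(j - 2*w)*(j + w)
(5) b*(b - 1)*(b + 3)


(1) = g^3 - 8*g^2 + 5*g + 14
(2) = (n - 1)*(n + 3)*(n + 5)
(3) = o*(o + 1/2)*(o + 3)
(4) = j^4 - 5*j^3*w - 3*j^3 + 2*j^2*w^2 + 15*j^2*w + 8*j*w^3 - 6*j*w^2 - 24*w^3
(5) = b^3 + 2*b^2 - 3*b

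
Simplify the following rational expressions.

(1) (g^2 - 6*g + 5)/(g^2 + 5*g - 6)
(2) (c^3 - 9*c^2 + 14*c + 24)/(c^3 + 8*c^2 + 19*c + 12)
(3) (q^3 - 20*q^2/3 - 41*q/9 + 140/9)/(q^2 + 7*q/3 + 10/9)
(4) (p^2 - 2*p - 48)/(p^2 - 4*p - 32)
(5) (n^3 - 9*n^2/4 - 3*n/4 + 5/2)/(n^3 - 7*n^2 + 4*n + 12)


(1) = (g - 5)/(g + 6)
(2) = (c^2 - 10*c + 24)/(c^2 + 7*c + 12)
(3) = (3*q^2 - 25*q + 28)/(3*q + 2)
(4) = (p + 6)/(p + 4)
(5) = (4*n - 5)/(4*n - 24)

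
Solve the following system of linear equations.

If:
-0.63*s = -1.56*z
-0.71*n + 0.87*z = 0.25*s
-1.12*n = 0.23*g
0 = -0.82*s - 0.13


Then:
g = 0.11
n = -0.02
s = -0.16
z = -0.06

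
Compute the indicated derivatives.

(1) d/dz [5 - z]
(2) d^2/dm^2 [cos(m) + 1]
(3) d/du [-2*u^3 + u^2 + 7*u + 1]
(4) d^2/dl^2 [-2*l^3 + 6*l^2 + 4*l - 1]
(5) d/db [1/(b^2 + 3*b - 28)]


(1) = -1
(2) = -cos(m)
(3) = -6*u^2 + 2*u + 7
(4) = 12 - 12*l
(5) = (-2*b - 3)/(b^2 + 3*b - 28)^2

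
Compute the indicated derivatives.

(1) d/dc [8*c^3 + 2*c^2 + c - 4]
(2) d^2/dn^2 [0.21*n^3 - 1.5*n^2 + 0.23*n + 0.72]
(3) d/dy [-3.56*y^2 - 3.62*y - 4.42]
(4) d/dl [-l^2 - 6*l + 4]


(1) = 24*c^2 + 4*c + 1
(2) = 1.26*n - 3.0
(3) = -7.12*y - 3.62
(4) = -2*l - 6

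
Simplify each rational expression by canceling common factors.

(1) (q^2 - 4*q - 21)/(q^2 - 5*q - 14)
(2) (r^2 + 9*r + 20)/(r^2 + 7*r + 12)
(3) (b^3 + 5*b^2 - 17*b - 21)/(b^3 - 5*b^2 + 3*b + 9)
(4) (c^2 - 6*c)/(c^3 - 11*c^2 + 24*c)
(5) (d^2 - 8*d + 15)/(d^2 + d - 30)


(1) = (q + 3)/(q + 2)
(2) = (r + 5)/(r + 3)
(3) = (b + 7)/(b - 3)
(4) = (c - 6)/(c^2 - 11*c + 24)
(5) = (d - 3)/(d + 6)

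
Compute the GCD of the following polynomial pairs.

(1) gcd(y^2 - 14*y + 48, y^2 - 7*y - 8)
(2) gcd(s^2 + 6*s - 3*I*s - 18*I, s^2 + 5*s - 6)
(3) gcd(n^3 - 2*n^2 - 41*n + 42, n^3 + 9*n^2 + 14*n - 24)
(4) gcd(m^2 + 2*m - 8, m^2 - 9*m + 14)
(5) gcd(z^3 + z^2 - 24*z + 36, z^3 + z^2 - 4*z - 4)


(1) = y - 8
(2) = gcd((s + 6)*(s - 3*I), (s - 1)*(s + 6)) = s + 6
(3) = gcd((n - 7)*(n - 1)*(n + 6), (n - 1)*(n + 4)*(n + 6)) = n^2 + 5*n - 6
(4) = gcd((m - 2)*(m + 4), (m - 7)*(m - 2)) = m - 2
(5) = z - 2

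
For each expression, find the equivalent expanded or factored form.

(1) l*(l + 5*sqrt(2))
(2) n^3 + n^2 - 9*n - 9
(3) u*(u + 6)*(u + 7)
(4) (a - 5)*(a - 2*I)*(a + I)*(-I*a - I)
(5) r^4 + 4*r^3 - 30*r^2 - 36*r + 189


(1) = l^2 + 5*sqrt(2)*l
(2) = (n - 3)*(n + 1)*(n + 3)
(3) = u^3 + 13*u^2 + 42*u
(4) = -I*a^4 - a^3 + 4*I*a^3 + 4*a^2 + 3*I*a^2 + 5*a + 8*I*a + 10*I
(5) = (r - 3)^2*(r + 3)*(r + 7)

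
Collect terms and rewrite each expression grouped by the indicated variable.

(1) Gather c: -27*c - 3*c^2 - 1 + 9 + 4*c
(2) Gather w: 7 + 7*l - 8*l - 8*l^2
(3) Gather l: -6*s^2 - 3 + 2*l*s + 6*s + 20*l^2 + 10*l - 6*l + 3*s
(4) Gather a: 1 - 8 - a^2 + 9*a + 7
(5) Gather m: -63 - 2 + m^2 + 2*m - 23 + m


(1) = -3*c^2 - 23*c + 8
(2) = -8*l^2 - l + 7
(3) = 20*l^2 + l*(2*s + 4) - 6*s^2 + 9*s - 3
(4) = -a^2 + 9*a
(5) = m^2 + 3*m - 88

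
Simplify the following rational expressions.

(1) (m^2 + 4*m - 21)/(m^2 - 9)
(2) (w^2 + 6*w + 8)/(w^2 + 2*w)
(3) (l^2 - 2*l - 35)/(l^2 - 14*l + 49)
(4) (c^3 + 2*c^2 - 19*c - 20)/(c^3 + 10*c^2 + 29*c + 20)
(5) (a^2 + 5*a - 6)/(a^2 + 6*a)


(1) = (m + 7)/(m + 3)
(2) = (w + 4)/w
(3) = (l + 5)/(l - 7)
(4) = (c - 4)/(c + 4)
(5) = (a - 1)/a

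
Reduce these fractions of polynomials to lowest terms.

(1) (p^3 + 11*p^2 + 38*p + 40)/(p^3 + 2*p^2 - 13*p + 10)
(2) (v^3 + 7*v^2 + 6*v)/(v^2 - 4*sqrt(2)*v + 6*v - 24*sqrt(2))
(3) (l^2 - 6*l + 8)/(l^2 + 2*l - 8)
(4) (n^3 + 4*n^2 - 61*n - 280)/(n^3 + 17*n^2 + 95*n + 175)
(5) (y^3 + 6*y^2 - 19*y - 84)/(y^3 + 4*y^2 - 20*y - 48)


(1) = (p^2 + 6*p + 8)/(p^2 - 3*p + 2)
(2) = (v^2 + v)/(v - 4*sqrt(2))
(3) = (l - 4)/(l + 4)
(4) = (n - 8)/(n + 5)
(5) = (y^2 + 10*y + 21)/(y^2 + 8*y + 12)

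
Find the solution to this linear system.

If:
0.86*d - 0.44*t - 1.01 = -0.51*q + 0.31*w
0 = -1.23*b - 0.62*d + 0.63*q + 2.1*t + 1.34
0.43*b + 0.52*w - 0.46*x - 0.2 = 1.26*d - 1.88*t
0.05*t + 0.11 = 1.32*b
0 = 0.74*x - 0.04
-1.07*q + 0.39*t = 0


Then:
b = 0.11
d = 4.61
q = 0.26
t = 0.71
w = 8.94
x = 0.05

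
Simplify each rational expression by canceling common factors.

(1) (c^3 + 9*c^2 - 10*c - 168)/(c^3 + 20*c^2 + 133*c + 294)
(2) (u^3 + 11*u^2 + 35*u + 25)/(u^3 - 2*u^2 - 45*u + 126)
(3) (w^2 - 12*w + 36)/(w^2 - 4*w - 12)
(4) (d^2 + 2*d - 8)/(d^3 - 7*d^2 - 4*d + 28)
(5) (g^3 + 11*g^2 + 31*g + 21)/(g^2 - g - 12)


(1) = (c - 4)/(c + 7)
(2) = (u^3 + 11*u^2 + 35*u + 25)/(u^3 - 2*u^2 - 45*u + 126)
(3) = (w - 6)/(w + 2)
(4) = (d + 4)/(d^2 - 5*d - 14)
(5) = (g^2 + 8*g + 7)/(g - 4)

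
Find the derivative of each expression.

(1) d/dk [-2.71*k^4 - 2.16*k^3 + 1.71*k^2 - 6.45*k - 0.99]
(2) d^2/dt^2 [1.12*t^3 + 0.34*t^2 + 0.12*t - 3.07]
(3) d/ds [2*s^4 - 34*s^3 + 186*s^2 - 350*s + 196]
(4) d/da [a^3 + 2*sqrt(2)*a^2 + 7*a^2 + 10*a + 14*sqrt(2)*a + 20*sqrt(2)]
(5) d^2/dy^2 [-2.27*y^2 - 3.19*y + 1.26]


(1) = -10.84*k^3 - 6.48*k^2 + 3.42*k - 6.45
(2) = 6.72*t + 0.68
(3) = 8*s^3 - 102*s^2 + 372*s - 350
(4) = 3*a^2 + 4*sqrt(2)*a + 14*a + 10 + 14*sqrt(2)
(5) = -4.54000000000000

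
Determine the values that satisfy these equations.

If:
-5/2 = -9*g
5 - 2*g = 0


Then:
No Solution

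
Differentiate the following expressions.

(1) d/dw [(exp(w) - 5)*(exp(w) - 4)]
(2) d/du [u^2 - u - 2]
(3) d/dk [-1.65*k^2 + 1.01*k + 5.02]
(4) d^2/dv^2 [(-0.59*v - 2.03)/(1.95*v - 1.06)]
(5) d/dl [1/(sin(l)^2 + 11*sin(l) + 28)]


(1) = (2*exp(w) - 9)*exp(w)
(2) = 2*u - 1
(3) = 1.01 - 3.3*k
(4) = -17.87721/(1.95*v - 1.06)^3
(5) = -(2*sin(l) + 11)*cos(l)/(sin(l)^2 + 11*sin(l) + 28)^2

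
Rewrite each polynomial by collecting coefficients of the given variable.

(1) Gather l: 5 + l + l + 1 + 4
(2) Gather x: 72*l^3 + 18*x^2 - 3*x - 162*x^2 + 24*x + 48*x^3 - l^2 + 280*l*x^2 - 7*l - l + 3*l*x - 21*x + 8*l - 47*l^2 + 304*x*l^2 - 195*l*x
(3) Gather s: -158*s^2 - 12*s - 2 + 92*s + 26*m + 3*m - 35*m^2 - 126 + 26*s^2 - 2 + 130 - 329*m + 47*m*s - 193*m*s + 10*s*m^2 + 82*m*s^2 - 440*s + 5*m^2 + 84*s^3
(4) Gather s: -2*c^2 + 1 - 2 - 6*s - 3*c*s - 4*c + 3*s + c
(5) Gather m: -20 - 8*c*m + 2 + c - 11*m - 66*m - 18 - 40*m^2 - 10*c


(1) = 2*l + 10
(2) = 72*l^3 - 48*l^2 + 48*x^3 + x^2*(280*l - 144) + x*(304*l^2 - 192*l)
(3) = -30*m^2 - 300*m + 84*s^3 + s^2*(82*m - 132) + s*(10*m^2 - 146*m - 360)
(4) = -2*c^2 - 3*c + s*(-3*c - 3) - 1
(5) = -9*c - 40*m^2 + m*(-8*c - 77) - 36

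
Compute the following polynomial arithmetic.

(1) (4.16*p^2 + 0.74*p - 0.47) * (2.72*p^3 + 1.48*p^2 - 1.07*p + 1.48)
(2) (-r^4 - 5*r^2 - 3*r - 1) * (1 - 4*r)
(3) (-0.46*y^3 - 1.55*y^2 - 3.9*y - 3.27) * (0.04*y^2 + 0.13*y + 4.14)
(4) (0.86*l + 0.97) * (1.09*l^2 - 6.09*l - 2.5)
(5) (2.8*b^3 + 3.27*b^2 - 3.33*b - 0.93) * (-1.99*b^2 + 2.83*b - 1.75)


(1) = 11.3152*p^5 + 8.1696*p^4 - 4.6344*p^3 + 4.6694*p^2 + 1.5981*p - 0.6956
(2) = 4*r^5 - r^4 + 20*r^3 + 7*r^2 + r - 1
(3) = -0.0184*y^5 - 0.1218*y^4 - 2.2619*y^3 - 7.0548*y^2 - 16.5711*y - 13.5378
(4) = 0.9374*l^3 - 4.1801*l^2 - 8.0573*l - 2.425
(5) = -5.572*b^5 + 1.4167*b^4 + 10.9808*b^3 - 13.2957*b^2 + 3.1956*b + 1.6275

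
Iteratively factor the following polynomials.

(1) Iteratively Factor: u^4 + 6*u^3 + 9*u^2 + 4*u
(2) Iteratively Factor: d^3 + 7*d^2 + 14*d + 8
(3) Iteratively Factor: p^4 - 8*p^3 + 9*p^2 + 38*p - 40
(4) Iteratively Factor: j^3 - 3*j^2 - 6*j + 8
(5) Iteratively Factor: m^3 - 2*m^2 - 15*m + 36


(1) = (u)*(u^3 + 6*u^2 + 9*u + 4) = u*(u + 1)*(u^2 + 5*u + 4) = u*(u + 1)*(u + 4)*(u + 1)
(2) = (d + 2)*(d^2 + 5*d + 4) = (d + 2)*(d + 4)*(d + 1)
(3) = (p + 2)*(p^3 - 10*p^2 + 29*p - 20) = (p - 1)*(p + 2)*(p^2 - 9*p + 20) = (p - 4)*(p - 1)*(p + 2)*(p - 5)
(4) = (j + 2)*(j^2 - 5*j + 4) = (j - 4)*(j + 2)*(j - 1)
(5) = (m - 3)*(m^2 + m - 12) = (m - 3)^2*(m + 4)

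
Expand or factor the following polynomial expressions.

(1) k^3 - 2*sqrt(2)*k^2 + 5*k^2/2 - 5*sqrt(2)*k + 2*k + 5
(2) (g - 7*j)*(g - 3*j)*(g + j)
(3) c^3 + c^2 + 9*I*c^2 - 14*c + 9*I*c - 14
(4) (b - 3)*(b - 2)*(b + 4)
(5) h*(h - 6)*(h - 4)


(1) = (k + 5/2)*(k - sqrt(2))^2
(2) = g^3 - 9*g^2*j + 11*g*j^2 + 21*j^3
(3) = (c + 1)*(c + 2*I)*(c + 7*I)
(4) = b^3 - b^2 - 14*b + 24
(5) = h^3 - 10*h^2 + 24*h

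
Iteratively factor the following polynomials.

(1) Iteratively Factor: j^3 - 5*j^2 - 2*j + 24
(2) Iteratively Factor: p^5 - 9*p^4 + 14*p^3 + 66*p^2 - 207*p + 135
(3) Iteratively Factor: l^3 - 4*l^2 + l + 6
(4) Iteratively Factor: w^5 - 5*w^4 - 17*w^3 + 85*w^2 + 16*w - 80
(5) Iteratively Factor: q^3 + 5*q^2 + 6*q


(1) = (j - 4)*(j^2 - j - 6) = (j - 4)*(j - 3)*(j + 2)
(2) = (p - 5)*(p^4 - 4*p^3 - 6*p^2 + 36*p - 27) = (p - 5)*(p + 3)*(p^3 - 7*p^2 + 15*p - 9) = (p - 5)*(p - 1)*(p + 3)*(p^2 - 6*p + 9) = (p - 5)*(p - 3)*(p - 1)*(p + 3)*(p - 3)
(3) = (l - 2)*(l^2 - 2*l - 3) = (l - 3)*(l - 2)*(l + 1)
(4) = (w - 4)*(w^4 - w^3 - 21*w^2 + w + 20) = (w - 4)*(w + 4)*(w^3 - 5*w^2 - w + 5) = (w - 4)*(w + 1)*(w + 4)*(w^2 - 6*w + 5) = (w - 5)*(w - 4)*(w + 1)*(w + 4)*(w - 1)
(5) = (q)*(q^2 + 5*q + 6) = q*(q + 2)*(q + 3)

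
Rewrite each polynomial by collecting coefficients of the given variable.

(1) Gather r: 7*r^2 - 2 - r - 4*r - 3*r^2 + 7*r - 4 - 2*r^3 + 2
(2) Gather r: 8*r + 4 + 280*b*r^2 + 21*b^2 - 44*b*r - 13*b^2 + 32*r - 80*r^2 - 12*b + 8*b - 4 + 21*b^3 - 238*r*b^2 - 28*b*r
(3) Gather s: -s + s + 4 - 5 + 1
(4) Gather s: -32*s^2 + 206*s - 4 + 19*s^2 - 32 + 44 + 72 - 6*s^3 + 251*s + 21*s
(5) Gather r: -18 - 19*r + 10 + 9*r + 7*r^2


(1) = -2*r^3 + 4*r^2 + 2*r - 4
(2) = 21*b^3 + 8*b^2 - 4*b + r^2*(280*b - 80) + r*(-238*b^2 - 72*b + 40)
(3) = 0
(4) = -6*s^3 - 13*s^2 + 478*s + 80
(5) = 7*r^2 - 10*r - 8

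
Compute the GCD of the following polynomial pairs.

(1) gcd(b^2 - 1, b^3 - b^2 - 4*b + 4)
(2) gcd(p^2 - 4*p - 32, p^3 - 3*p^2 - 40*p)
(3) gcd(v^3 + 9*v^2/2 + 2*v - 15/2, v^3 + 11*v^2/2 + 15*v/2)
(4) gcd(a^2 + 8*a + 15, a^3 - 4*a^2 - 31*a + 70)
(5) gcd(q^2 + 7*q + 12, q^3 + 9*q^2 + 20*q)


(1) = b - 1
(2) = p - 8
(3) = gcd((v - 1)*(v + 5/2)*(v + 3), v*(v + 5/2)*(v + 3)) = v^2 + 11*v/2 + 15/2
(4) = a + 5
(5) = gcd((q + 3)*(q + 4), q*(q + 4)*(q + 5)) = q + 4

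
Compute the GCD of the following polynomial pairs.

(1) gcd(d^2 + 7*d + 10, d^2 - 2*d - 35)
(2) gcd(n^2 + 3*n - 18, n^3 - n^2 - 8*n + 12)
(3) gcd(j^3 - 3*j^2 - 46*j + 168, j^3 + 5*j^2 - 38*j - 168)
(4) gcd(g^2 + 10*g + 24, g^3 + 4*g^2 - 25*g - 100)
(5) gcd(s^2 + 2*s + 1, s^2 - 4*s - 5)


(1) = gcd((d + 2)*(d + 5), (d - 7)*(d + 5)) = d + 5
(2) = 1
(3) = gcd((j - 6)*(j - 4)*(j + 7), (j - 6)*(j + 4)*(j + 7)) = j^2 + j - 42
(4) = gcd((g + 4)*(g + 6), (g - 5)*(g + 4)*(g + 5)) = g + 4
(5) = gcd((s + 1)^2, (s - 5)*(s + 1)) = s + 1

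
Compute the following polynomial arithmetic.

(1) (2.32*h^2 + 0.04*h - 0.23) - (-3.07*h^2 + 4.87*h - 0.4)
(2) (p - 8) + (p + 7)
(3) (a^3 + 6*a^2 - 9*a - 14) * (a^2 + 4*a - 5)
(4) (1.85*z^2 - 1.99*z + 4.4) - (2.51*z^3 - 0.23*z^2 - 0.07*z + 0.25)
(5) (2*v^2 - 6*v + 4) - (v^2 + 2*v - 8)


(1) = 5.39*h^2 - 4.83*h + 0.17
(2) = 2*p - 1
(3) = a^5 + 10*a^4 + 10*a^3 - 80*a^2 - 11*a + 70
(4) = -2.51*z^3 + 2.08*z^2 - 1.92*z + 4.15
(5) = v^2 - 8*v + 12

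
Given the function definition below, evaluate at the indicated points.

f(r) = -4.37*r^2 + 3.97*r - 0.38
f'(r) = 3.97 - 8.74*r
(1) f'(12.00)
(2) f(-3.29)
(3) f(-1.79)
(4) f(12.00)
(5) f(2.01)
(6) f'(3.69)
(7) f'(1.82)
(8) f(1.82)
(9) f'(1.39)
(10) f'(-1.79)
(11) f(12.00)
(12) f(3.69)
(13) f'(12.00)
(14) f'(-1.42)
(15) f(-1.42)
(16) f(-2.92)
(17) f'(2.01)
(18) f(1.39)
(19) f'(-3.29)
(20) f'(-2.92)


(1) = -100.91
(2) = -60.74
(3) = -21.49
(4) = -582.02
(5) = -10.06
(6) = -28.28
(7) = -11.94
(8) = -7.63
(9) = -8.18
(10) = 19.61
(11) = -582.02
(12) = -45.23
(13) = -100.91
(14) = 16.38
(15) = -14.83
(16) = -49.23
(17) = -13.60
(18) = -3.30
(19) = 32.72
(20) = 29.49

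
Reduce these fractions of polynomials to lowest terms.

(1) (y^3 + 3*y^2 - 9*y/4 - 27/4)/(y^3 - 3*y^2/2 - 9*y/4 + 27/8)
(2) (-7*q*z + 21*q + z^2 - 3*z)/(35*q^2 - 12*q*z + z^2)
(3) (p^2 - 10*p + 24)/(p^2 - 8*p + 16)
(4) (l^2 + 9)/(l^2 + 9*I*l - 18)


(1) = (2*y + 6)/(2*y - 3)
(2) = (z - 3)/(-5*q + z)
(3) = (p - 6)/(p - 4)
(4) = (l - 3*I)/(l + 6*I)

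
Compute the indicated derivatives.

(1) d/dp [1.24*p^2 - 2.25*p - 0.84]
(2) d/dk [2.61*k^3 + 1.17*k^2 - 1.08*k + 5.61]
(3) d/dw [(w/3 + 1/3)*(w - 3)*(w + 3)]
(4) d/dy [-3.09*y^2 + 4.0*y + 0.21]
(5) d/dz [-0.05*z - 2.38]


(1) = 2.48*p - 2.25
(2) = 7.83*k^2 + 2.34*k - 1.08
(3) = w^2 + 2*w/3 - 3
(4) = 4.0 - 6.18*y
(5) = -0.0500000000000000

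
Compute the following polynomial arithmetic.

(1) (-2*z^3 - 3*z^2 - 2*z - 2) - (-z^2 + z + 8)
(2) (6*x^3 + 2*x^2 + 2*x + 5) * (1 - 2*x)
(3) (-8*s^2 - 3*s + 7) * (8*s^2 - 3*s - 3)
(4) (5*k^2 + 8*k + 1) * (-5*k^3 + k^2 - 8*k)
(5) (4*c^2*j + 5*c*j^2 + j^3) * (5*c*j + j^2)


(1) = -2*z^3 - 2*z^2 - 3*z - 10
(2) = -12*x^4 + 2*x^3 - 2*x^2 - 8*x + 5
(3) = -64*s^4 + 89*s^2 - 12*s - 21
(4) = -25*k^5 - 35*k^4 - 37*k^3 - 63*k^2 - 8*k
(5) = 20*c^3*j^2 + 29*c^2*j^3 + 10*c*j^4 + j^5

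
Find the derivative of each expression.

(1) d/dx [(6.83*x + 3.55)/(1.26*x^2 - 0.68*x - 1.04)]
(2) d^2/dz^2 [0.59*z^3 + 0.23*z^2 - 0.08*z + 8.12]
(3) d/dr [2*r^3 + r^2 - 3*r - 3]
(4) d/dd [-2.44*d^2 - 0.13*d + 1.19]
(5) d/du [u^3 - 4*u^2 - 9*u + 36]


(1) = (8.6058*x^2 - 4.6444*x - (2.52*x - 0.68)*(6.83*x + 3.55) - 7.1032)/(-1.26*x^2 + 0.68*x + 1.04)^2
(2) = 3.54*z + 0.46
(3) = 6*r^2 + 2*r - 3
(4) = -4.88*d - 0.13
(5) = 3*u^2 - 8*u - 9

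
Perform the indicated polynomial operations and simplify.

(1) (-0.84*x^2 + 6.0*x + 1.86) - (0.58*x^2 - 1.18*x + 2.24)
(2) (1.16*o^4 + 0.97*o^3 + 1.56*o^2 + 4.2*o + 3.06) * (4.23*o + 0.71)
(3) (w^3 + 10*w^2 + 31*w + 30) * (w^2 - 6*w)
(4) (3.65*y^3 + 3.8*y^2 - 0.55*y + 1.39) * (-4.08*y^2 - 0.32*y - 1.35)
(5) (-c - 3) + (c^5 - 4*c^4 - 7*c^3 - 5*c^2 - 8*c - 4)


(1) = -1.42*x^2 + 7.18*x - 0.38
(2) = 4.9068*o^5 + 4.9267*o^4 + 7.2875*o^3 + 18.8736*o^2 + 15.9258*o + 2.1726
(3) = w^5 + 4*w^4 - 29*w^3 - 156*w^2 - 180*w
(4) = -14.892*y^5 - 16.672*y^4 - 3.8995*y^3 - 10.6252*y^2 + 0.2977*y - 1.8765
(5) = c^5 - 4*c^4 - 7*c^3 - 5*c^2 - 9*c - 7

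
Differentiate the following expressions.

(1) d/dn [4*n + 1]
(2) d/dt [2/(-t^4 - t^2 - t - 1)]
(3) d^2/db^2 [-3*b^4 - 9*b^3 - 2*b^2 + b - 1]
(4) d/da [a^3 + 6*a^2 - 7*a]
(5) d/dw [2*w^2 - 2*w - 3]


(1) = 4
(2) = 2*(4*t^3 + 2*t + 1)/(t^4 + t^2 + t + 1)^2
(3) = -36*b^2 - 54*b - 4
(4) = 3*a^2 + 12*a - 7
(5) = 4*w - 2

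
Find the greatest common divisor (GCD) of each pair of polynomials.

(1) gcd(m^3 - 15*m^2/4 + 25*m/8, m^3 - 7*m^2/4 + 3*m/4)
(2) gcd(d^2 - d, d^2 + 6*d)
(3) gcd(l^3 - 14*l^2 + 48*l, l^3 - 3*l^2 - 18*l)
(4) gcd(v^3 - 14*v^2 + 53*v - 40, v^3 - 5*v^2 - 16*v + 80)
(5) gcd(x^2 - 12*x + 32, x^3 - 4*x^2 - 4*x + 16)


(1) = m
(2) = d
(3) = l^2 - 6*l
(4) = gcd((v - 8)*(v - 5)*(v - 1), (v - 5)*(v - 4)*(v + 4)) = v - 5
(5) = x - 4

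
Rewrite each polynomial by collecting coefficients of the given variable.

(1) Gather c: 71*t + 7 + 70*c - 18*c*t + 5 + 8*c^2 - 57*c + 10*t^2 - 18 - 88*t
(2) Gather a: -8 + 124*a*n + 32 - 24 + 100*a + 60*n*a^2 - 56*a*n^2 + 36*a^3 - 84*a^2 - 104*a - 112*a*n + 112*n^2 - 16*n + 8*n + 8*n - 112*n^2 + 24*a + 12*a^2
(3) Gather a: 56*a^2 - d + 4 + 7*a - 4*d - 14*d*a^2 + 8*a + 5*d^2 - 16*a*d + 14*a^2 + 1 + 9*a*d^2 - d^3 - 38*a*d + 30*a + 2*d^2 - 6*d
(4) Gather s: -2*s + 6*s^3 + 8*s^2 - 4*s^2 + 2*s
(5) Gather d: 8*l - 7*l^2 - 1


(1) = 8*c^2 + c*(13 - 18*t) + 10*t^2 - 17*t - 6
(2) = 36*a^3 + a^2*(60*n - 72) + a*(-56*n^2 + 12*n + 20)
(3) = a^2*(70 - 14*d) + a*(9*d^2 - 54*d + 45) - d^3 + 7*d^2 - 11*d + 5
(4) = 6*s^3 + 4*s^2
(5) = -7*l^2 + 8*l - 1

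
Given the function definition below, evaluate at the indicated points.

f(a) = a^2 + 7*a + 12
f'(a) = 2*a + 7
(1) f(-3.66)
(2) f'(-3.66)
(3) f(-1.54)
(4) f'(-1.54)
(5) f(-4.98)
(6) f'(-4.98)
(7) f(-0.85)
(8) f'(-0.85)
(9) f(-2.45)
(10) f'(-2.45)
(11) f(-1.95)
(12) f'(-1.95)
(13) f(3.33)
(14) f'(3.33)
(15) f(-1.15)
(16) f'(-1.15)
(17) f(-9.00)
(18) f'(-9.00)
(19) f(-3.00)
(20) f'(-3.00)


(1) = -0.22
(2) = -0.32
(3) = 3.59
(4) = 3.92
(5) = 1.94
(6) = -2.96
(7) = 6.77
(8) = 5.30
(9) = 0.85
(10) = 2.10
(11) = 2.15
(12) = 3.10
(13) = 46.40
(14) = 13.66
(15) = 5.27
(16) = 4.70
(17) = 30.00
(18) = -11.00
(19) = 0.00
(20) = 1.00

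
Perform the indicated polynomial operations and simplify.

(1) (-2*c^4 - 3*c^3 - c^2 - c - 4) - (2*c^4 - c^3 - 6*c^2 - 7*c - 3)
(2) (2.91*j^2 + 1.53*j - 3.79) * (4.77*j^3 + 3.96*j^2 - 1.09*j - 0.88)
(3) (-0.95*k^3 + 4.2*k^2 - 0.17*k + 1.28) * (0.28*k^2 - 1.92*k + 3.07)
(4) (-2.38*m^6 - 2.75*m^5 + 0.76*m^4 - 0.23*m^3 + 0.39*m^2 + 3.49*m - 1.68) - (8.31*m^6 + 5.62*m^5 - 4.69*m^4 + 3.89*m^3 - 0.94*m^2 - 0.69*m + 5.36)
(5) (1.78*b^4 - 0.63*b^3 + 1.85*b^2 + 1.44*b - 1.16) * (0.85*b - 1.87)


(1) = -4*c^4 - 2*c^3 + 5*c^2 + 6*c - 1
(2) = 13.8807*j^5 + 18.8217*j^4 - 15.1914*j^3 - 19.2369*j^2 + 2.7847*j + 3.3352
(3) = -0.266*k^5 + 3.0*k^4 - 11.0281*k^3 + 13.5788*k^2 - 2.9795*k + 3.9296
(4) = -10.69*m^6 - 8.37*m^5 + 5.45*m^4 - 4.12*m^3 + 1.33*m^2 + 4.18*m - 7.04
(5) = 1.513*b^5 - 3.8641*b^4 + 2.7506*b^3 - 2.2355*b^2 - 3.6788*b + 2.1692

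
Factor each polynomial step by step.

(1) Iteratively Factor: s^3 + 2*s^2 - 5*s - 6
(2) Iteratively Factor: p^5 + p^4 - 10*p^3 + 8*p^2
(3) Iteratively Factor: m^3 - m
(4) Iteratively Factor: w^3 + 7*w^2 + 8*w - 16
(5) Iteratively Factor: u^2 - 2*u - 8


(1) = (s + 3)*(s^2 - s - 2) = (s + 1)*(s + 3)*(s - 2)
(2) = (p + 4)*(p^4 - 3*p^3 + 2*p^2) = p*(p + 4)*(p^3 - 3*p^2 + 2*p) = p^2*(p + 4)*(p^2 - 3*p + 2) = p^2*(p - 1)*(p + 4)*(p - 2)
(3) = (m + 1)*(m^2 - m) = m*(m + 1)*(m - 1)
(4) = (w + 4)*(w^2 + 3*w - 4) = (w - 1)*(w + 4)*(w + 4)
(5) = (u - 4)*(u + 2)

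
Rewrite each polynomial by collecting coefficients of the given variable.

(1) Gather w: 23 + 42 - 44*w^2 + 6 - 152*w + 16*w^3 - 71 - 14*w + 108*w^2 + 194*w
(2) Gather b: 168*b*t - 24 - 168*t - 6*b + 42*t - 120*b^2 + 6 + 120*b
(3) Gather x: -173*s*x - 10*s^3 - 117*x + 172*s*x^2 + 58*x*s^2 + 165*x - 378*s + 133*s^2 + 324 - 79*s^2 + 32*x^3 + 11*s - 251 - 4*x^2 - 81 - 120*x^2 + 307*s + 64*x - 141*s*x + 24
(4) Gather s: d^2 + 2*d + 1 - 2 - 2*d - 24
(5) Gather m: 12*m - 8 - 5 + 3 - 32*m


(1) = 16*w^3 + 64*w^2 + 28*w
(2) = -120*b^2 + b*(168*t + 114) - 126*t - 18
(3) = -10*s^3 + 54*s^2 - 60*s + 32*x^3 + x^2*(172*s - 124) + x*(58*s^2 - 314*s + 112) + 16
(4) = d^2 - 25
(5) = -20*m - 10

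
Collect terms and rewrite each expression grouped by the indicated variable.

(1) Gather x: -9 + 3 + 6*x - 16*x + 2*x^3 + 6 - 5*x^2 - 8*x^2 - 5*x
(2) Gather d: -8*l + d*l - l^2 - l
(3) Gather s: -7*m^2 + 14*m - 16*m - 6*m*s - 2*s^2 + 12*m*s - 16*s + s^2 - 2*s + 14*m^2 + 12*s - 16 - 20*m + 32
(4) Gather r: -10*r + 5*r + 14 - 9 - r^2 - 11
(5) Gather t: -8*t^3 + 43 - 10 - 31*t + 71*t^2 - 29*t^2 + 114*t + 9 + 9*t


(1) = 2*x^3 - 13*x^2 - 15*x
(2) = d*l - l^2 - 9*l
(3) = 7*m^2 - 22*m - s^2 + s*(6*m - 6) + 16
(4) = -r^2 - 5*r - 6
(5) = -8*t^3 + 42*t^2 + 92*t + 42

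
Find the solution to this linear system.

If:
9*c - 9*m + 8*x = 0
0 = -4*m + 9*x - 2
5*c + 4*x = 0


Then:
c = -72/389
m = 8/389
x = 90/389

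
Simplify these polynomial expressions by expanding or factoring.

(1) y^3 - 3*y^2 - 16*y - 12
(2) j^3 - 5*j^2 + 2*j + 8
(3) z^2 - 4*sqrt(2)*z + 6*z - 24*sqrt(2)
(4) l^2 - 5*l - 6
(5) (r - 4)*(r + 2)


(1) = (y - 6)*(y + 1)*(y + 2)
(2) = (j - 4)*(j - 2)*(j + 1)
(3) = (z + 6)*(z - 4*sqrt(2))
(4) = (l - 6)*(l + 1)
(5) = r^2 - 2*r - 8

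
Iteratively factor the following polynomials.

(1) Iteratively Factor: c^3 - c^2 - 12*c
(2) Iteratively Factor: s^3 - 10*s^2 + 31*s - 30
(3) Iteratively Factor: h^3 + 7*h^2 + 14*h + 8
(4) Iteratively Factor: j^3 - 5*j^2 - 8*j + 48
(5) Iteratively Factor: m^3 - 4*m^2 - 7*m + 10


(1) = (c + 3)*(c^2 - 4*c) = (c - 4)*(c + 3)*(c)
(2) = (s - 3)*(s^2 - 7*s + 10) = (s - 5)*(s - 3)*(s - 2)
(3) = (h + 1)*(h^2 + 6*h + 8) = (h + 1)*(h + 4)*(h + 2)
(4) = (j - 4)*(j^2 - j - 12) = (j - 4)*(j + 3)*(j - 4)
(5) = (m - 5)*(m^2 + m - 2) = (m - 5)*(m + 2)*(m - 1)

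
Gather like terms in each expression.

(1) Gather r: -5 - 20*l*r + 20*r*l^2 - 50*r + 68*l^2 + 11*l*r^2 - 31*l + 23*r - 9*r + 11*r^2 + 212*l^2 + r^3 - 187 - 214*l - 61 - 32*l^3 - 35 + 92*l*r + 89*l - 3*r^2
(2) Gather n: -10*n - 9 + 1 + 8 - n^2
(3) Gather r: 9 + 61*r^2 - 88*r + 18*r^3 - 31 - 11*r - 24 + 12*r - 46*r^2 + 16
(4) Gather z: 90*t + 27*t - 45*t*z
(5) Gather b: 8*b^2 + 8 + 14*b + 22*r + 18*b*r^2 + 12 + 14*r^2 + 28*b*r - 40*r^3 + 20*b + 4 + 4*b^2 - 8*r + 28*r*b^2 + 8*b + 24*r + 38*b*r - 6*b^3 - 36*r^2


(1) = -32*l^3 + 280*l^2 - 156*l + r^3 + r^2*(11*l + 8) + r*(20*l^2 + 72*l - 36) - 288
(2) = -n^2 - 10*n
(3) = 18*r^3 + 15*r^2 - 87*r - 30
(4) = -45*t*z + 117*t
(5) = -6*b^3 + b^2*(28*r + 12) + b*(18*r^2 + 66*r + 42) - 40*r^3 - 22*r^2 + 38*r + 24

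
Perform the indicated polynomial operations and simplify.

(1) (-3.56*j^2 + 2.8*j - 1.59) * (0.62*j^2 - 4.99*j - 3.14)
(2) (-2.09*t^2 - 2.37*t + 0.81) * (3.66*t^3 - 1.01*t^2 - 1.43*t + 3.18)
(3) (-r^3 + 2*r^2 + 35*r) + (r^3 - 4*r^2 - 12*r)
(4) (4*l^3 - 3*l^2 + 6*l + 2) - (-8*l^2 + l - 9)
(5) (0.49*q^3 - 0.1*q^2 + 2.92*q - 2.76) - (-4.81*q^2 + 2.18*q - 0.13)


(1) = -2.2072*j^4 + 19.5004*j^3 - 3.7794*j^2 - 0.8579*j + 4.9926
(2) = -7.6494*t^5 - 6.5633*t^4 + 8.347*t^3 - 4.0752*t^2 - 8.6949*t + 2.5758
(3) = -2*r^2 + 23*r
(4) = 4*l^3 + 5*l^2 + 5*l + 11
(5) = 0.49*q^3 + 4.71*q^2 + 0.74*q - 2.63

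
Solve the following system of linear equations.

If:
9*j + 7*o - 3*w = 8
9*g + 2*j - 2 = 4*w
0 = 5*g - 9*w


Then:
g = 9*w/5
j = 1 - 61*w/10
o = 579*w/70 - 1/7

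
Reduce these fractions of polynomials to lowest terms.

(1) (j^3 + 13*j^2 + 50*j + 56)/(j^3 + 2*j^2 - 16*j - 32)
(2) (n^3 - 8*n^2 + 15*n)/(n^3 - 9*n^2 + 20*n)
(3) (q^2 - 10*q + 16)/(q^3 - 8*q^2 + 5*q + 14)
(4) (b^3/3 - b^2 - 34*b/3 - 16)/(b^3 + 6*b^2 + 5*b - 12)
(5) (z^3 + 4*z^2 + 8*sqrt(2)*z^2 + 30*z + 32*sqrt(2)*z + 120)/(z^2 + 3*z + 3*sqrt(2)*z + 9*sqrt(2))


(1) = (j + 7)/(j - 4)
(2) = (n - 3)/(n - 4)
(3) = (q - 8)/(q^2 - 6*q - 7)
(4) = (b^2 - 6*b - 16)/(3*b^2 + 9*b - 12)
(5) = (z^2 + z*(4 + 5*sqrt(2)) + 20*sqrt(2))/(z + 3)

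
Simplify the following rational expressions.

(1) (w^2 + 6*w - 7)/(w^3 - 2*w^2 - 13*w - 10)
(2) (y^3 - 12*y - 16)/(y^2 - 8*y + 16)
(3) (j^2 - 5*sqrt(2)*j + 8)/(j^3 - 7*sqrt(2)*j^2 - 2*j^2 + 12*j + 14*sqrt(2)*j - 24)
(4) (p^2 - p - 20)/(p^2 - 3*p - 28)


(1) = (w^2 + 6*w - 7)/(w^3 - 2*w^2 - 13*w - 10)
(2) = (y^2 + 4*y + 4)/(y - 4)
(3) = (j - 4*sqrt(2))/(j^2 + j*(-6*sqrt(2) - 2) + 12*sqrt(2))
(4) = (p - 5)/(p - 7)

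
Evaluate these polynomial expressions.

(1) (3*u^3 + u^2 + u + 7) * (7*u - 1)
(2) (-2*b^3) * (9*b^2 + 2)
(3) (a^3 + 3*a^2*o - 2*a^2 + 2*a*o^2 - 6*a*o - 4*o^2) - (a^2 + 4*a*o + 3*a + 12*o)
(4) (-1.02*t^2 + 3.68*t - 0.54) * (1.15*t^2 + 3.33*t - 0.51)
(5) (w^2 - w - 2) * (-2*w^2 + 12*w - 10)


(1) = 21*u^4 + 4*u^3 + 6*u^2 + 48*u - 7
(2) = -18*b^5 - 4*b^3
(3) = a^3 + 3*a^2*o - 3*a^2 + 2*a*o^2 - 10*a*o - 3*a - 4*o^2 - 12*o
(4) = -1.173*t^4 + 0.8354*t^3 + 12.1536*t^2 - 3.675*t + 0.2754
(5) = -2*w^4 + 14*w^3 - 18*w^2 - 14*w + 20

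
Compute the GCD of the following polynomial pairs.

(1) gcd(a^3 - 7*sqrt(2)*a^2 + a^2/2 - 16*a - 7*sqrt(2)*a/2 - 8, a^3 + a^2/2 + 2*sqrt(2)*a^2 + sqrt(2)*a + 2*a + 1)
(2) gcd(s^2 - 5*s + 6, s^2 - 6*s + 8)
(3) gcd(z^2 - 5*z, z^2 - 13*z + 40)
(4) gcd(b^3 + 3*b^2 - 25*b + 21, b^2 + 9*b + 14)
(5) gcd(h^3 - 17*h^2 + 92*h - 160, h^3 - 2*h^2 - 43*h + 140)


(1) = gcd((a + 1/2)*(a - 8*sqrt(2))*(a + sqrt(2)), (a + 1/2)*(a + sqrt(2))^2) = a^2 + a*(1/2 + sqrt(2)) + sqrt(2)/2
(2) = gcd((s - 3)*(s - 2), (s - 4)*(s - 2)) = s - 2
(3) = z - 5
(4) = b + 7
(5) = gcd((h - 8)*(h - 5)*(h - 4), (h - 5)*(h - 4)*(h + 7)) = h^2 - 9*h + 20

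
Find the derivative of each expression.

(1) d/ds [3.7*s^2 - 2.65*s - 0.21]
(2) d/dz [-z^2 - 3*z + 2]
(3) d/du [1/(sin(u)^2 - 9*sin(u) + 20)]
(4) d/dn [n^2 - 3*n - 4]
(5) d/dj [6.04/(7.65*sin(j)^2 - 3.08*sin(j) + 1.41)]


(1) = 7.4*s - 2.65
(2) = -2*z - 3
(3) = (9 - 2*sin(u))*cos(u)/(sin(u)^2 - 9*sin(u) + 20)^2
(4) = 2*n - 3
(5) = (18.6032 - 92.412*sin(j))*cos(j)/(7.65*sin(j)^2 - 3.08*sin(j) + 1.41)^2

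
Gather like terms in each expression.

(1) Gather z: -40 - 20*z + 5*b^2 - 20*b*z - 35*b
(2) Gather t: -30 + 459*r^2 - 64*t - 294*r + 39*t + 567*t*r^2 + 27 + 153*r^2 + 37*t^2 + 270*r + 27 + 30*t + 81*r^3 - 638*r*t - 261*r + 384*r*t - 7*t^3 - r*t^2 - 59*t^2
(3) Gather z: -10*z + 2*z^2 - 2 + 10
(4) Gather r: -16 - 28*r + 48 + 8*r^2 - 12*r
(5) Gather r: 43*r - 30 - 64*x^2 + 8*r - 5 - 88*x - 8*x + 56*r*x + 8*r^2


(1) = 5*b^2 - 35*b + z*(-20*b - 20) - 40
(2) = 81*r^3 + 612*r^2 - 285*r - 7*t^3 + t^2*(-r - 22) + t*(567*r^2 - 254*r + 5) + 24
(3) = 2*z^2 - 10*z + 8
(4) = 8*r^2 - 40*r + 32
(5) = 8*r^2 + r*(56*x + 51) - 64*x^2 - 96*x - 35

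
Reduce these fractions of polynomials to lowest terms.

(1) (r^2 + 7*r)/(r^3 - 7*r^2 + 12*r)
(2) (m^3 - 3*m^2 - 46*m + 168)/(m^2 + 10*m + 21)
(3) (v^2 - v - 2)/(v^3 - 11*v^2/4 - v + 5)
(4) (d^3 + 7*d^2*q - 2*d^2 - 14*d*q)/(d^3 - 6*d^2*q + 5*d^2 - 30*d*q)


(1) = (r + 7)/(r^2 - 7*r + 12)
(2) = (m^2 - 10*m + 24)/(m + 3)
(3) = (4*v + 4)/(4*v^2 - 3*v - 10)
(4) = (-d^2 - 7*d*q + 2*d + 14*q)/(-d^2 + 6*d*q - 5*d + 30*q)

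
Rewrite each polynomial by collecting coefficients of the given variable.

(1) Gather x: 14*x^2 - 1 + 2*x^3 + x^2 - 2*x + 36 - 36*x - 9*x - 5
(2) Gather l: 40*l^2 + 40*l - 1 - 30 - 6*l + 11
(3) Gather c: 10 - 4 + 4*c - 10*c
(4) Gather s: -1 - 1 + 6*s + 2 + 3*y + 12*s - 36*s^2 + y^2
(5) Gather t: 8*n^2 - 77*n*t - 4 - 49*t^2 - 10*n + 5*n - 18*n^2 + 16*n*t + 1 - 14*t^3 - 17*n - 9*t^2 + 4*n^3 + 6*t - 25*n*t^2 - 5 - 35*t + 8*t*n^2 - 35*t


(1) = 2*x^3 + 15*x^2 - 47*x + 30
(2) = 40*l^2 + 34*l - 20
(3) = 6 - 6*c
(4) = -36*s^2 + 18*s + y^2 + 3*y
(5) = 4*n^3 - 10*n^2 - 22*n - 14*t^3 + t^2*(-25*n - 58) + t*(8*n^2 - 61*n - 64) - 8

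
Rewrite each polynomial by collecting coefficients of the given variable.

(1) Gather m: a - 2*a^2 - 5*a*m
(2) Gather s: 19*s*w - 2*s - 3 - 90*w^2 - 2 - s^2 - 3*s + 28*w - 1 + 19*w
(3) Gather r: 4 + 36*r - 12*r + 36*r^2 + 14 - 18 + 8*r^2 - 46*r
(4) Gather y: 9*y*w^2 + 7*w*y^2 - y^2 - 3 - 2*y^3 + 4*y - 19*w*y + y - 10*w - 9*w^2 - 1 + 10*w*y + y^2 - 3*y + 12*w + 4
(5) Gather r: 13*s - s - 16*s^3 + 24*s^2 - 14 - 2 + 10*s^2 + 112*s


(1) = -2*a^2 - 5*a*m + a
(2) = -s^2 + s*(19*w - 5) - 90*w^2 + 47*w - 6
(3) = 44*r^2 - 22*r
(4) = -9*w^2 + 7*w*y^2 + 2*w - 2*y^3 + y*(9*w^2 - 9*w + 2)
(5) = -16*s^3 + 34*s^2 + 124*s - 16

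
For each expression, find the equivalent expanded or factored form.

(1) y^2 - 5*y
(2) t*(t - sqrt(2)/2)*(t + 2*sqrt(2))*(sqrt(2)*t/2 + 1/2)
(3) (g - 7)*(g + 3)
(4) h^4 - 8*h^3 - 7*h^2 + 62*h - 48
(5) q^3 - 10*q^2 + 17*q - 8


(1) = y*(y - 5)
(2) = sqrt(2)*t^4/2 + 2*t^3 - sqrt(2)*t^2/4 - t
(3) = g^2 - 4*g - 21
(4) = (h - 8)*(h - 2)*(h - 1)*(h + 3)
(5) = (q - 8)*(q - 1)^2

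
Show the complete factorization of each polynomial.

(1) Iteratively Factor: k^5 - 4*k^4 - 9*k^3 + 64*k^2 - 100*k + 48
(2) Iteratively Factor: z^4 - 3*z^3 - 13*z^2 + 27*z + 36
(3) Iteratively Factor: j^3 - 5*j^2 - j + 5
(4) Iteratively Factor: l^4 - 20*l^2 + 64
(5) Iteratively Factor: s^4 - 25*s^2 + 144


(1) = (k - 2)*(k^4 - 2*k^3 - 13*k^2 + 38*k - 24) = (k - 2)^2*(k^3 - 13*k + 12) = (k - 2)^2*(k + 4)*(k^2 - 4*k + 3) = (k - 3)*(k - 2)^2*(k + 4)*(k - 1)
(2) = (z - 4)*(z^3 + z^2 - 9*z - 9) = (z - 4)*(z - 3)*(z^2 + 4*z + 3) = (z - 4)*(z - 3)*(z + 3)*(z + 1)
(3) = (j + 1)*(j^2 - 6*j + 5) = (j - 1)*(j + 1)*(j - 5)
(4) = (l + 4)*(l^3 - 4*l^2 - 4*l + 16) = (l - 2)*(l + 4)*(l^2 - 2*l - 8) = (l - 2)*(l + 2)*(l + 4)*(l - 4)
(5) = (s + 4)*(s^3 - 4*s^2 - 9*s + 36) = (s + 3)*(s + 4)*(s^2 - 7*s + 12) = (s - 4)*(s + 3)*(s + 4)*(s - 3)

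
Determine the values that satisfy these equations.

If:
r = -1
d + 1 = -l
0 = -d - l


Then:
No Solution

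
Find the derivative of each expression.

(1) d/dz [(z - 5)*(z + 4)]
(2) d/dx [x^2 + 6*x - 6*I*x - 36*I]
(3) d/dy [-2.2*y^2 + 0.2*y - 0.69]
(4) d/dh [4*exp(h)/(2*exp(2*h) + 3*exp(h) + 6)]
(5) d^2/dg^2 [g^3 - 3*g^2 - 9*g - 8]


(1) = 2*z - 1
(2) = 2*x + 6 - 6*I
(3) = 0.2 - 4.4*y
(4) = 8*(3 - exp(2*h))*exp(h)/(4*exp(4*h) + 12*exp(3*h) + 33*exp(2*h) + 36*exp(h) + 36)
(5) = 6*g - 6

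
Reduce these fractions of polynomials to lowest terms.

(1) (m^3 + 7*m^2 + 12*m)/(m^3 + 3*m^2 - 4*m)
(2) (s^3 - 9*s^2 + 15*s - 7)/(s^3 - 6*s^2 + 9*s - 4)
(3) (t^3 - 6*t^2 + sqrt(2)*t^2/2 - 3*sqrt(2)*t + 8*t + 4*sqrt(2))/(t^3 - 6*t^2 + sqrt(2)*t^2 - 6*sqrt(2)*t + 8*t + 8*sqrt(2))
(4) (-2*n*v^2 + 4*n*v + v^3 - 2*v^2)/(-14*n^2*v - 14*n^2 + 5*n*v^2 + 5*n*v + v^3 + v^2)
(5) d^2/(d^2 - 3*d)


(1) = (m + 3)/(m - 1)
(2) = (s - 7)/(s - 4)
(3) = (2*t + sqrt(2))/(2*t + 2*sqrt(2))
(4) = (v^2 - 2*v)/(7*n*v + 7*n + v^2 + v)
(5) = d/(d - 3)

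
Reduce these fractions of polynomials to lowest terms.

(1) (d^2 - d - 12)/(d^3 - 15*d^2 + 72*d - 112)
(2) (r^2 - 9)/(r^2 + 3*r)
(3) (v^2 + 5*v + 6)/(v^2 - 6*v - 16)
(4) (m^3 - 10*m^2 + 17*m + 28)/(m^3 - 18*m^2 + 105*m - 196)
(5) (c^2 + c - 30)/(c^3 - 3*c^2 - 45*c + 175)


(1) = (d + 3)/(d^2 - 11*d + 28)
(2) = (r - 3)/r
(3) = (v + 3)/(v - 8)
(4) = (m + 1)/(m - 7)
(5) = (c + 6)/(c^2 + 2*c - 35)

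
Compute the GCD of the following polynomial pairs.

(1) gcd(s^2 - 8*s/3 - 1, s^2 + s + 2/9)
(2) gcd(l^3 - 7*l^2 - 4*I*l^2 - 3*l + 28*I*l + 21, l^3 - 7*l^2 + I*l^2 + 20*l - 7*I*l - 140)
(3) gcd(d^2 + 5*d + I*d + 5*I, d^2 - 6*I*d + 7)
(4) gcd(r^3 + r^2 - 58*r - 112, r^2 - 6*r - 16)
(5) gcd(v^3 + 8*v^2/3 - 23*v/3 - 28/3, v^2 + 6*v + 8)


(1) = gcd((s - 3)*(s + 1/3), (s + 1/3)*(s + 2/3)) = s + 1/3
(2) = l - 7
(3) = d + I
(4) = gcd((r - 8)*(r + 2)*(r + 7), (r - 8)*(r + 2)) = r^2 - 6*r - 16
(5) = gcd((v - 7/3)*(v + 1)*(v + 4), (v + 2)*(v + 4)) = v + 4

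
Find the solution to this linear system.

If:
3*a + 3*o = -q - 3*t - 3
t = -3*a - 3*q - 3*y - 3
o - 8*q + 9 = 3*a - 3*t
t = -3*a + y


Then:
a = 59*y/45 + 49/30
o = 31*y/15 + 13/5
q = -4*y/3 - 1
t = -44*y/15 - 49/10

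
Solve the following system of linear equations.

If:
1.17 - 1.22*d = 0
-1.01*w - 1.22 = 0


Then:
d = 0.96
w = -1.21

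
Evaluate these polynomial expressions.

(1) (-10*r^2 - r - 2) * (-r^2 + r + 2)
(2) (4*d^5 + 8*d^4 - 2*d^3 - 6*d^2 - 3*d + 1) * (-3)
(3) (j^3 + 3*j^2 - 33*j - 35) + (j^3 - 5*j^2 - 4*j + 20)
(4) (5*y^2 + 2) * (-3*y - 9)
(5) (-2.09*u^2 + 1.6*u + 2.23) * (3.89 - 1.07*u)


(1) = 10*r^4 - 9*r^3 - 19*r^2 - 4*r - 4
(2) = -12*d^5 - 24*d^4 + 6*d^3 + 18*d^2 + 9*d - 3
(3) = 2*j^3 - 2*j^2 - 37*j - 15
(4) = -15*y^3 - 45*y^2 - 6*y - 18
(5) = 2.2363*u^3 - 9.8421*u^2 + 3.8379*u + 8.6747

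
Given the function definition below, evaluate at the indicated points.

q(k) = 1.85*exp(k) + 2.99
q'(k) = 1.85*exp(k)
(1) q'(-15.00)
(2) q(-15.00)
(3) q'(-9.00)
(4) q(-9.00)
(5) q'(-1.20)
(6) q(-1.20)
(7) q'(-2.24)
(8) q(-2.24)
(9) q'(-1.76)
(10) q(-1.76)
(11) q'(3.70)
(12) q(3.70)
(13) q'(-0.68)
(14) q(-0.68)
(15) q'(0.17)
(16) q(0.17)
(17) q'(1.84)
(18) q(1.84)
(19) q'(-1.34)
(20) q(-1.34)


(1) = 0.00
(2) = 2.99
(3) = 0.00
(4) = 2.99
(5) = 0.56
(6) = 3.55
(7) = 0.20
(8) = 3.19
(9) = 0.32
(10) = 3.31
(11) = 74.83
(12) = 77.82
(13) = 0.94
(14) = 3.93
(15) = 2.19
(16) = 5.18
(17) = 11.65
(18) = 14.64
(19) = 0.48
(20) = 3.47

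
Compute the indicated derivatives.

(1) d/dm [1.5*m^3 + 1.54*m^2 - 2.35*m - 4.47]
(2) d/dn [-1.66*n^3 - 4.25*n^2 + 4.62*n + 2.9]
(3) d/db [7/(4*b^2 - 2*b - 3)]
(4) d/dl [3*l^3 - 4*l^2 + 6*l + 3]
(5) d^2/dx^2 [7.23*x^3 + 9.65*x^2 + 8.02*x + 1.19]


(1) = 4.5*m^2 + 3.08*m - 2.35
(2) = -4.98*n^2 - 8.5*n + 4.62
(3) = 14*(1 - 4*b)/(-4*b^2 + 2*b + 3)^2
(4) = 9*l^2 - 8*l + 6
(5) = 43.38*x + 19.3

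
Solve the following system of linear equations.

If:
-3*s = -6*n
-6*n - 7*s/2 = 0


Then:
n = 0
s = 0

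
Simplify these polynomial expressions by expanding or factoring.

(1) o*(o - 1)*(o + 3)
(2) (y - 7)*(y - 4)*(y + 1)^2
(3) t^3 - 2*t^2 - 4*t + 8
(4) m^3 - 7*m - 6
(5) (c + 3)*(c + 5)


(1) = o^3 + 2*o^2 - 3*o
(2) = y^4 - 9*y^3 + 7*y^2 + 45*y + 28
(3) = (t - 2)^2*(t + 2)
(4) = (m - 3)*(m + 1)*(m + 2)
(5) = c^2 + 8*c + 15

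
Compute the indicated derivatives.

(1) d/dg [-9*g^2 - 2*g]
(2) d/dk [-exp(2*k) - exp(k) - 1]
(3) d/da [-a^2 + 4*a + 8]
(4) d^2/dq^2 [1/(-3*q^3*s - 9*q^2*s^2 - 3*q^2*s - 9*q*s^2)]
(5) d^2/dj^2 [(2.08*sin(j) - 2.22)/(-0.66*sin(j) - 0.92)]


(1) = -18*g - 2
(2) = (-2*exp(k) - 1)*exp(k)
(3) = 4 - 2*a
(4) = 2*(q*(3*q + 3*s + 1)*(q^2 + 3*q*s + q + 3*s) - (3*q^2 + 6*q*s + 2*q + 3*s)^2)/(3*q^3*s*(q^2 + 3*q*s + q + 3*s)^3)
(5) = 1.2842113915*(-2.230008*sin(j)^2 + 3.108496*sin(j) + 4.460016)/(0.7173913043*sin(j) + 1.0)^3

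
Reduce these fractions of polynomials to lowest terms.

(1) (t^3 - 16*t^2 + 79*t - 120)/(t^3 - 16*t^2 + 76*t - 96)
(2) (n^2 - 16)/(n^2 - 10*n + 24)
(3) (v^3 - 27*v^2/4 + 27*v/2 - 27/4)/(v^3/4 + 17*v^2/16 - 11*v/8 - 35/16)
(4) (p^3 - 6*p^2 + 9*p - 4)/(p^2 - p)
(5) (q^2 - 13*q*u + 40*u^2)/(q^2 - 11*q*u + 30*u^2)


(1) = (t^2 - 8*t + 15)/(t^2 - 8*t + 12)
(2) = (n + 4)/(n - 6)
(3) = (16*v^3 - 108*v^2 + 216*v - 108)/(4*v^3 + 17*v^2 - 22*v - 35)
(4) = (p^2 - 5*p + 4)/p
(5) = (q - 8*u)/(q - 6*u)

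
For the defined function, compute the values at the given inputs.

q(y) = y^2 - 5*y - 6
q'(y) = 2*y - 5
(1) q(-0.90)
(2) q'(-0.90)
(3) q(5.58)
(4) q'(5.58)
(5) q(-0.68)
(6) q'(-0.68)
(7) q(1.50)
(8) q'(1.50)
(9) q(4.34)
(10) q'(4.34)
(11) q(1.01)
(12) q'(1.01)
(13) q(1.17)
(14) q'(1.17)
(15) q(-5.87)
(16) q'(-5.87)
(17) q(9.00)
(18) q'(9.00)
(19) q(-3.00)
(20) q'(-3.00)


(1) = -0.69
(2) = -6.80
(3) = -2.76
(4) = 6.16
(5) = -2.14
(6) = -6.36
(7) = -11.25
(8) = -2.00
(9) = -8.86
(10) = 3.68
(11) = -10.03
(12) = -2.98
(13) = -10.48
(14) = -2.66
(15) = 57.81
(16) = -16.74
(17) = 30.00
(18) = 13.00
(19) = 18.00
(20) = -11.00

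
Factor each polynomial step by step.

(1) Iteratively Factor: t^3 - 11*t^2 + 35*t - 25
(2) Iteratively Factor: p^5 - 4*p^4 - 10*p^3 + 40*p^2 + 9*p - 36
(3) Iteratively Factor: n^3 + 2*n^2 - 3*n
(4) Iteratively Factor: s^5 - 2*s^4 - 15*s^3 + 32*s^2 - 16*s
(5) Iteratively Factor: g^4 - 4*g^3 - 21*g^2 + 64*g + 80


(1) = (t - 5)*(t^2 - 6*t + 5) = (t - 5)^2*(t - 1)
(2) = (p + 3)*(p^4 - 7*p^3 + 11*p^2 + 7*p - 12) = (p + 1)*(p + 3)*(p^3 - 8*p^2 + 19*p - 12) = (p - 3)*(p + 1)*(p + 3)*(p^2 - 5*p + 4) = (p - 3)*(p - 1)*(p + 1)*(p + 3)*(p - 4)
(3) = (n - 1)*(n^2 + 3*n) = n*(n - 1)*(n + 3)
(4) = (s)*(s^4 - 2*s^3 - 15*s^2 + 32*s - 16) = s*(s - 1)*(s^3 - s^2 - 16*s + 16) = s*(s - 1)^2*(s^2 - 16) = s*(s - 4)*(s - 1)^2*(s + 4)
(5) = (g - 5)*(g^3 + g^2 - 16*g - 16) = (g - 5)*(g + 4)*(g^2 - 3*g - 4) = (g - 5)*(g - 4)*(g + 4)*(g + 1)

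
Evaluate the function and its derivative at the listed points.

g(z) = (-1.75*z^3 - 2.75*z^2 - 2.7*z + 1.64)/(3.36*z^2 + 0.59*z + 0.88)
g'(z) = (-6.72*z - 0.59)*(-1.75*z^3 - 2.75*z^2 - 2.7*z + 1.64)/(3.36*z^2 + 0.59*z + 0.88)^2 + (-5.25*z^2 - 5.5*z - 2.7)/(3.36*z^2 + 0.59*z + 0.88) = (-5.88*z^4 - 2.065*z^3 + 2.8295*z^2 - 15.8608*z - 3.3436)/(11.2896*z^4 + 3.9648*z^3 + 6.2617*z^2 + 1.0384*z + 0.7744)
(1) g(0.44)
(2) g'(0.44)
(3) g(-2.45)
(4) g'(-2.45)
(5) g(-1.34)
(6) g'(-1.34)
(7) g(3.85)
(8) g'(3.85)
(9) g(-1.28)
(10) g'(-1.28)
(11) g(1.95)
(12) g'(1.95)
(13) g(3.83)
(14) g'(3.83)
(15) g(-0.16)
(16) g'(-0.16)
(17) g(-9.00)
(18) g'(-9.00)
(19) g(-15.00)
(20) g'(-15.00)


(1) = -0.13
(2) = -3.17
(3) = 0.89
(4) = -0.34
(5) = 0.74
(6) = 0.24
(7) = -2.82
(8) = -0.51
(9) = 0.76
(10) = 0.32
(11) = -1.83
(12) = -0.56
(13) = -2.81
(14) = -0.51
(15) = 2.30
(16) = -0.96
(17) = 4.03
(18) = -0.51
(19) = 7.12
(20) = -0.52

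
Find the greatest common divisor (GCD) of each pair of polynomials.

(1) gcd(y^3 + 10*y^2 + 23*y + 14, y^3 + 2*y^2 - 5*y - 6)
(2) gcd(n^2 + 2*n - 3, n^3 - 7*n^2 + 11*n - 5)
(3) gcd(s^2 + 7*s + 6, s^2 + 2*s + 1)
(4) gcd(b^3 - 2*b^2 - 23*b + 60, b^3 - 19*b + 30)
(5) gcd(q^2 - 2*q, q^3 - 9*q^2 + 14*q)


(1) = y + 1
(2) = gcd((n - 1)*(n + 3), (n - 5)*(n - 1)^2) = n - 1
(3) = gcd((s + 1)*(s + 6), (s + 1)^2) = s + 1
(4) = gcd((b - 4)*(b - 3)*(b + 5), (b - 3)*(b - 2)*(b + 5)) = b^2 + 2*b - 15
(5) = gcd(q*(q - 2), q*(q - 7)*(q - 2)) = q^2 - 2*q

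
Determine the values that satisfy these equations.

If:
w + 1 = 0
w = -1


Then:
w = -1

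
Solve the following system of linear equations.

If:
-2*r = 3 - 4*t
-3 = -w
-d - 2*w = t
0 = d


Then:
d = 0
r = -27/2
t = -6
w = 3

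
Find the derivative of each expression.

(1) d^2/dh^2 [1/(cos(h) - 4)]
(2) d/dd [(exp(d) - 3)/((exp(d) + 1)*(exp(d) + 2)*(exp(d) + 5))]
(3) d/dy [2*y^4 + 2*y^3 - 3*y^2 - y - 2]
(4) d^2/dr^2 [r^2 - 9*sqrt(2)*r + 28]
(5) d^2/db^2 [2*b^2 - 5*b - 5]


(1) = (sin(h)^2 - 4*cos(h) + 1)/(cos(h) - 4)^3
(2) = (-2*exp(3*d) + exp(2*d) + 48*exp(d) + 61)*exp(d)/(exp(6*d) + 16*exp(5*d) + 98*exp(4*d) + 292*exp(3*d) + 449*exp(2*d) + 340*exp(d) + 100)
(3) = 8*y^3 + 6*y^2 - 6*y - 1
(4) = 2
(5) = 4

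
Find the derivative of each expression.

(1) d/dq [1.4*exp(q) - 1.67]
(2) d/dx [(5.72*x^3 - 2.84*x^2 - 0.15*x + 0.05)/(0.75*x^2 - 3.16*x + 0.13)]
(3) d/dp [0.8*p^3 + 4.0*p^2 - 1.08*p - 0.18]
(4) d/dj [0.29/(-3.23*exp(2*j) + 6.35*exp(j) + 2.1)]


(1) = 1.4*exp(q)
(2) = (4.29*x^4 - 36.1504*x^3 + 11.3177*x^2 - 0.8134*x + 0.1385)/(0.5625*x^4 - 4.74*x^3 + 10.1806*x^2 - 0.8216*x + 0.0169)
(3) = 2.4*p^2 + 8.0*p - 1.08
(4) = (1.8734*exp(j) - 1.8415)*exp(j)/(-3.23*exp(2*j) + 6.35*exp(j) + 2.1)^2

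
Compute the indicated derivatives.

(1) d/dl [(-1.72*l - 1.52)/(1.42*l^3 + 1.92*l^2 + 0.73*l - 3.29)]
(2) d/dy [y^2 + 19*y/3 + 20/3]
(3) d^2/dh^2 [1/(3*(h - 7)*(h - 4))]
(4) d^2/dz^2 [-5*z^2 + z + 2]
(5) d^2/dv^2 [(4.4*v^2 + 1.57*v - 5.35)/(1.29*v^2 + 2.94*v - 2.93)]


(1) = (4.8848*l^3 + 9.7776*l^2 + 5.8368*l + 6.7684)/(2.0164*l^6 + 5.4528*l^5 + 5.7596*l^4 - 6.5404*l^3 - 12.1007*l^2 - 4.8034*l + 10.8241)
(2) = 2*y + 19/3
(3) = 2*((h - 7)^2 + (h - 7)*(h - 4) + (h - 4)^2)/(3*(h - 7)^3*(h - 4)^3)
(4) = -10
(5) = (-28.149606*v^3 + 46.36647*v^2 - 86.137686*v - 30.333602)/(2.146689*v^6 + 14.677362*v^5 + 18.823293*v^4 - 41.261724*v^3 - 42.753681*v^2 + 75.718818*v - 25.153757)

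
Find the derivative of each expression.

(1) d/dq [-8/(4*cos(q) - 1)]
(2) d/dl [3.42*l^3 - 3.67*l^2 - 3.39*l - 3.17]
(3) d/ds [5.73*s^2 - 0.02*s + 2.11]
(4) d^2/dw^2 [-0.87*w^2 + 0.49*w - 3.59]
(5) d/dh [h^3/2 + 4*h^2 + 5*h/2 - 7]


(1) = -32*sin(q)/(4*cos(q) - 1)^2
(2) = 10.26*l^2 - 7.34*l - 3.39
(3) = 11.46*s - 0.02
(4) = -1.74000000000000
(5) = 3*h^2/2 + 8*h + 5/2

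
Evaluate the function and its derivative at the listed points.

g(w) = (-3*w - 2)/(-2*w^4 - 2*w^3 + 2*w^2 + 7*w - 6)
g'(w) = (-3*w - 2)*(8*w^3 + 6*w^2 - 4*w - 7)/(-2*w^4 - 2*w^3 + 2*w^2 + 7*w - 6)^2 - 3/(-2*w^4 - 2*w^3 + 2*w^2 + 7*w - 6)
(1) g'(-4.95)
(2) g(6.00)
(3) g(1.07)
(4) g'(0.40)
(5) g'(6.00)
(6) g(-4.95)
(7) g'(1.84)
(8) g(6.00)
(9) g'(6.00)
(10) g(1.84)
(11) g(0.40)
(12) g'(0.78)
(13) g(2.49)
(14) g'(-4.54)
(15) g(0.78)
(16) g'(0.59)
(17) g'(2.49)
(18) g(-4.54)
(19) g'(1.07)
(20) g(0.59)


(1) = -0.01
(2) = 0.01
(3) = 4.03
(4) = 3.42
(5) = -0.00
(6) = -0.01
(7) = -0.75
(8) = 0.01
(9) = -0.00
(10) = 0.35
(11) = 1.05
(12) = 14.28
(13) = 0.11
(14) = -0.01
(15) = 4.29
(16) = 8.00
(17) = -0.16
(18) = -0.02
(19) = -14.50
(20) = 2.06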